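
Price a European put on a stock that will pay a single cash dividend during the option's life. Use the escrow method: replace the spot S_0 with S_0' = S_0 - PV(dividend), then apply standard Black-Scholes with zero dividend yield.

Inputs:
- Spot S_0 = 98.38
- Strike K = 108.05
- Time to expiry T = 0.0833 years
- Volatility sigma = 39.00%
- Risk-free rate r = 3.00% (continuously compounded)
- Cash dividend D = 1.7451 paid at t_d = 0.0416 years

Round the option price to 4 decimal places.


Answer: Price = 12.1561

Derivation:
PV(D) = D * exp(-r * t_d) = 1.7451 * 0.99875278 = 1.74292347
S_0' = S_0 - PV(D) = 98.3800 - 1.74292347 = 96.63707653
d1 = (ln(S_0'/K) + (r + sigma^2/2)*T) / (sigma*sqrt(T)) = -0.91326332
d2 = d1 - sigma*sqrt(T) = -1.02582411
exp(-rT) = 0.99750412
N(-d1) = 0.81944797; N(-d2) = 0.84751275
P = K * exp(-rT) * N(-d2) - S_0' * N(-d1) = 108.0500 * 0.99750412 * 0.84751275 - 96.63707653 * 0.81944797 = 12.1561


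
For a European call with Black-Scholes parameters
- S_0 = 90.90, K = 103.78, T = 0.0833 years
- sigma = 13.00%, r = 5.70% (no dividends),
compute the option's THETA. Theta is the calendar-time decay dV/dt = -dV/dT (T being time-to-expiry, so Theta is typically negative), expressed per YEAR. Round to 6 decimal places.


d1 = -3.3864713015; d2 = -3.4239915627
phi(d1) = 0.0012901040; exp(-qT) = 1.0000000000; exp(-rT) = 0.9952631544
Theta = -S*exp(-qT)*phi(d1)*sigma/(2*sqrt(T)) - r*K*exp(-rT)*N(d2) + q*S*exp(-qT)*N(d1)
N(d1) = 0.0003539884; N(d2) = 0.0003085427; sqrt(T) = 0.2886173938
Term 1 = -90.9000 * 1.0000000000 * 0.0012901040 * 0.1300 / (2 * 0.2886173938) = -0.0264106726
Term 2 = -0.0570 * 103.7800 * 0.9952631544 * 0.0003085427 = -0.0018165264
Term 3 = 0 (no dividend yield, q = 0)
Theta = -0.0264106726 + (-0.0018165264) + (0.0000000000) = -0.028227

Answer: Theta = -0.028227


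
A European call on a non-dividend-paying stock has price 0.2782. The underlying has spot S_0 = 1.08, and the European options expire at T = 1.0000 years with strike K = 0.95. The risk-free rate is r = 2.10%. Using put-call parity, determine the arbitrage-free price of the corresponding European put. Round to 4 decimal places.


Answer: Put price = 0.1285

Derivation:
Put-call parity: C - P = S_0 * exp(-qT) - K * exp(-rT).
S_0 * exp(-qT) = 1.0800 * 1.00000000 = 1.08000000
K * exp(-rT) = 0.9500 * 0.97921896 = 0.93025802
P = C - S*exp(-qT) + K*exp(-rT)
P = 0.2782 - 1.08000000 + 0.93025802 = 0.1285


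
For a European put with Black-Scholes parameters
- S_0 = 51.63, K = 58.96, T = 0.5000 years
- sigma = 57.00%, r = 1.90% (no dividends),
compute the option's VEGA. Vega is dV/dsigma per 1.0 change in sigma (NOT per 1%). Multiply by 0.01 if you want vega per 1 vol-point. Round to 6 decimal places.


d1 = -0.1042829891; d2 = -0.5073338544
phi(d1) = 0.3967789303; exp(-qT) = 1.0000000000; exp(-rT) = 0.9905449824
Vega = S * exp(-qT) * phi(d1) * sqrt(T) = 51.6300 * 1.0000000000 * 0.3967789303 * 0.7071067812 = 14.485575

Answer: Vega = 14.485575


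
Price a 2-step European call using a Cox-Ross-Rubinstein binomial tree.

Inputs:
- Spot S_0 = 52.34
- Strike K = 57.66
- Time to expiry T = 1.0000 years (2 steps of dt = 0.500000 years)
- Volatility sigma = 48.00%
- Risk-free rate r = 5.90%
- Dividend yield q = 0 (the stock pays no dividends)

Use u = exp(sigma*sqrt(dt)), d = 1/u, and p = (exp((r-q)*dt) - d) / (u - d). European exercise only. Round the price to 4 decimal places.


Answer: Price = V(0,0) = 9.0517

Derivation:
dt = T/N = 0.500000
u = exp(sigma*sqrt(dt)) = 1.404121; d = 1/u = 0.712189
p = (exp((r-q)*dt) - d) / (u - d) = 0.459222
Discount per step: exp(-r*dt) = 0.970931
Stock lattice S(k, i) with i counting down-moves:
  k=0: S(0,0) = 52.3400
  k=1: S(1,0) = 73.4917; S(1,1) = 37.2760
  k=2: S(2,0) = 103.1912; S(2,1) = 52.3400; S(2,2) = 26.5476
Terminal payoffs V(N, i) = max(S_T - K, 0):
  V(2,0) = 45.531182; V(2,1) = 0.000000; V(2,2) = 0.000000
Backward induction: V(k, i) = exp(-r*dt) * [p * V(k+1, i) + (1-p) * V(k+1, i+1)].
  V(1,0) = exp(-r*dt) * [p*45.531182 + (1-p)*0.000000] = 20.301111
  V(1,1) = exp(-r*dt) * [p*0.000000 + (1-p)*0.000000] = 0.000000
  V(0,0) = exp(-r*dt) * [p*20.301111 + (1-p)*0.000000] = 9.051711


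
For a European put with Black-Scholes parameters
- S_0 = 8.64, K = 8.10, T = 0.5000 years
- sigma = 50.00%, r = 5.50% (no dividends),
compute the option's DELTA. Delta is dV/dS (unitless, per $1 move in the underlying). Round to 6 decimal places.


d1 = 0.4371009450; d2 = 0.0835475544
phi(d1) = 0.3625955870; exp(-qT) = 1.0000000000; exp(-rT) = 0.9728746826
N(-d1) = 0.3310190710
Delta = -exp(-qT) * N(-d1) = -1.0000000000 * 0.3310190710 = -0.331019

Answer: Delta = -0.331019


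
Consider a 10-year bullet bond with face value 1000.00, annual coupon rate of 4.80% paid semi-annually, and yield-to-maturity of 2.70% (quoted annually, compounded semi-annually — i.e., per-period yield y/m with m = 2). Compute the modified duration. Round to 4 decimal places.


Coupon per period c = face * coupon_rate / m = 24.000000
Periods per year m = 2; per-period yield y/m = 0.013500
Number of cashflows N = 20
Cashflows (t years, CF_t, discount factor 1/(1+y/m)^(m*t), PV):
  t = 0.5000: CF_t = 24.000000, DF = 0.986680, PV = 23.680316
  t = 1.0000: CF_t = 24.000000, DF = 0.973537, PV = 23.364890
  t = 1.5000: CF_t = 24.000000, DF = 0.960569, PV = 23.053665
  t = 2.0000: CF_t = 24.000000, DF = 0.947774, PV = 22.746586
  t = 2.5000: CF_t = 24.000000, DF = 0.935150, PV = 22.443598
  t = 3.0000: CF_t = 24.000000, DF = 0.922694, PV = 22.144645
  t = 3.5000: CF_t = 24.000000, DF = 0.910403, PV = 21.849674
  t = 4.0000: CF_t = 24.000000, DF = 0.898276, PV = 21.558633
  t = 4.5000: CF_t = 24.000000, DF = 0.886311, PV = 21.271468
  t = 5.0000: CF_t = 24.000000, DF = 0.874505, PV = 20.988128
  t = 5.5000: CF_t = 24.000000, DF = 0.862857, PV = 20.708563
  t = 6.0000: CF_t = 24.000000, DF = 0.851363, PV = 20.432721
  t = 6.5000: CF_t = 24.000000, DF = 0.840023, PV = 20.160554
  t = 7.0000: CF_t = 24.000000, DF = 0.828834, PV = 19.892011
  t = 7.5000: CF_t = 24.000000, DF = 0.817794, PV = 19.627046
  t = 8.0000: CF_t = 24.000000, DF = 0.806900, PV = 19.365611
  t = 8.5000: CF_t = 24.000000, DF = 0.796152, PV = 19.107657
  t = 9.0000: CF_t = 24.000000, DF = 0.785547, PV = 18.853140
  t = 9.5000: CF_t = 24.000000, DF = 0.775084, PV = 18.602013
  t = 10.0000: CF_t = 1024.000000, DF = 0.764760, PV = 783.113834
Price P = sum_t PV_t = 1182.964753
First compute Macaulay numerator sum_t t * PV_t:
  t * PV_t at t = 0.5000: 11.840158
  t * PV_t at t = 1.0000: 23.364890
  t * PV_t at t = 1.5000: 34.580498
  t * PV_t at t = 2.0000: 45.493173
  t * PV_t at t = 2.5000: 56.108994
  t * PV_t at t = 3.0000: 66.433935
  t * PV_t at t = 3.5000: 76.473861
  t * PV_t at t = 4.0000: 86.234532
  t * PV_t at t = 4.5000: 95.721606
  t * PV_t at t = 5.0000: 104.940642
  t * PV_t at t = 5.5000: 113.897095
  t * PV_t at t = 6.0000: 122.596326
  t * PV_t at t = 6.5000: 131.043598
  t * PV_t at t = 7.0000: 139.244080
  t * PV_t at t = 7.5000: 147.202847
  t * PV_t at t = 8.0000: 154.924884
  t * PV_t at t = 8.5000: 162.415086
  t * PV_t at t = 9.0000: 169.678258
  t * PV_t at t = 9.5000: 176.719120
  t * PV_t at t = 10.0000: 7831.138341
Macaulay duration D = 9750.051923 / 1182.964753 = 8.242048
Modified duration = D / (1 + y/m) = 8.242048 / (1 + 0.013500) = 8.132262

Answer: Modified duration = 8.1323


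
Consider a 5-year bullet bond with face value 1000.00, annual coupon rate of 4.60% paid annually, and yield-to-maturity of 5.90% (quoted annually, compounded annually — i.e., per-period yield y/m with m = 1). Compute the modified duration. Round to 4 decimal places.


Coupon per period c = face * coupon_rate / m = 46.000000
Periods per year m = 1; per-period yield y/m = 0.059000
Number of cashflows N = 5
Cashflows (t years, CF_t, discount factor 1/(1+y/m)^(m*t), PV):
  t = 1.0000: CF_t = 46.000000, DF = 0.944287, PV = 43.437205
  t = 2.0000: CF_t = 46.000000, DF = 0.891678, PV = 41.017191
  t = 3.0000: CF_t = 46.000000, DF = 0.842000, PV = 38.732003
  t = 4.0000: CF_t = 46.000000, DF = 0.795090, PV = 36.574129
  t = 5.0000: CF_t = 1046.000000, DF = 0.750793, PV = 785.329450
Price P = sum_t PV_t = 945.089977
First compute Macaulay numerator sum_t t * PV_t:
  t * PV_t at t = 1.0000: 43.437205
  t * PV_t at t = 2.0000: 82.034381
  t * PV_t at t = 3.0000: 116.196008
  t * PV_t at t = 4.0000: 146.296516
  t * PV_t at t = 5.0000: 3926.647251
Macaulay duration D = 4314.611360 / 945.089977 = 4.565292
Modified duration = D / (1 + y/m) = 4.565292 / (1 + 0.059000) = 4.310946

Answer: Modified duration = 4.3109


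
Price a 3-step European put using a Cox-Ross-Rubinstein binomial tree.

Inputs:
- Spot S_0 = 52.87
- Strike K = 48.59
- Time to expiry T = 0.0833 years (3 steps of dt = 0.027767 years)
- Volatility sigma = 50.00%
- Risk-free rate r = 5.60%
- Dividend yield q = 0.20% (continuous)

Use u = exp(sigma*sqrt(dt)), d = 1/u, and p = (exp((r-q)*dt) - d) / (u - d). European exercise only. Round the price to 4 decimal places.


dt = T/N = 0.027767
u = exp(sigma*sqrt(dt)) = 1.086886; d = 1/u = 0.920060
p = (exp((r-q)*dt) - d) / (u - d) = 0.488177
Discount per step: exp(-r*dt) = 0.998446
Stock lattice S(k, i) with i counting down-moves:
  k=0: S(0,0) = 52.8700
  k=1: S(1,0) = 57.4637; S(1,1) = 48.6436
  k=2: S(2,0) = 62.4564; S(2,1) = 52.8700; S(2,2) = 44.7550
  k=3: S(3,0) = 67.8830; S(3,1) = 57.4637; S(3,2) = 48.6436; S(3,3) = 41.1773
Terminal payoffs V(N, i) = max(K - S_T, 0):
  V(3,0) = 0.000000; V(3,1) = 0.000000; V(3,2) = 0.000000; V(3,3) = 7.412744
Backward induction: V(k, i) = exp(-r*dt) * [p * V(k+1, i) + (1-p) * V(k+1, i+1)].
  V(2,0) = exp(-r*dt) * [p*0.000000 + (1-p)*0.000000] = 0.000000
  V(2,1) = exp(-r*dt) * [p*0.000000 + (1-p)*0.000000] = 0.000000
  V(2,2) = exp(-r*dt) * [p*0.000000 + (1-p)*7.412744] = 3.788115
  V(1,0) = exp(-r*dt) * [p*0.000000 + (1-p)*0.000000] = 0.000000
  V(1,1) = exp(-r*dt) * [p*0.000000 + (1-p)*3.788115] = 1.935830
  V(0,0) = exp(-r*dt) * [p*0.000000 + (1-p)*1.935830] = 0.989262

Answer: Price = V(0,0) = 0.9893


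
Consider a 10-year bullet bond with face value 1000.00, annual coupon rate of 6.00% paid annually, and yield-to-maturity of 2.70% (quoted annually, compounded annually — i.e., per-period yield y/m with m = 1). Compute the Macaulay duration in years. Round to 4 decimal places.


Coupon per period c = face * coupon_rate / m = 60.000000
Periods per year m = 1; per-period yield y/m = 0.027000
Number of cashflows N = 10
Cashflows (t years, CF_t, discount factor 1/(1+y/m)^(m*t), PV):
  t = 1.0000: CF_t = 60.000000, DF = 0.973710, PV = 58.422590
  t = 2.0000: CF_t = 60.000000, DF = 0.948111, PV = 56.886651
  t = 3.0000: CF_t = 60.000000, DF = 0.923185, PV = 55.391091
  t = 4.0000: CF_t = 60.000000, DF = 0.898914, PV = 53.934850
  t = 5.0000: CF_t = 60.000000, DF = 0.875282, PV = 52.516894
  t = 6.0000: CF_t = 60.000000, DF = 0.852270, PV = 51.136216
  t = 7.0000: CF_t = 60.000000, DF = 0.829864, PV = 49.791837
  t = 8.0000: CF_t = 60.000000, DF = 0.808047, PV = 48.482801
  t = 9.0000: CF_t = 60.000000, DF = 0.786803, PV = 47.208180
  t = 10.0000: CF_t = 1060.000000, DF = 0.766118, PV = 812.084889
Price P = sum_t PV_t = 1285.855998
Macaulay numerator sum_t t * PV_t:
  t * PV_t at t = 1.0000: 58.422590
  t * PV_t at t = 2.0000: 113.773301
  t * PV_t at t = 3.0000: 166.173273
  t * PV_t at t = 4.0000: 215.739400
  t * PV_t at t = 5.0000: 262.584470
  t * PV_t at t = 6.0000: 306.817297
  t * PV_t at t = 7.0000: 348.542856
  t * PV_t at t = 8.0000: 387.862407
  t * PV_t at t = 9.0000: 424.873620
  t * PV_t at t = 10.0000: 8120.848889
Macaulay duration D = (sum_t t * PV_t) / P = 10405.638103 / 1285.855998 = 8.092382

Answer: Macaulay duration = 8.0924 years


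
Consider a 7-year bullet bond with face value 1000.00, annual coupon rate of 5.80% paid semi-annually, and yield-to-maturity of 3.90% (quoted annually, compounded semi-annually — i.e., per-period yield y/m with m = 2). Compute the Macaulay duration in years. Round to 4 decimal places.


Coupon per period c = face * coupon_rate / m = 29.000000
Periods per year m = 2; per-period yield y/m = 0.019500
Number of cashflows N = 14
Cashflows (t years, CF_t, discount factor 1/(1+y/m)^(m*t), PV):
  t = 0.5000: CF_t = 29.000000, DF = 0.980873, PV = 28.445316
  t = 1.0000: CF_t = 29.000000, DF = 0.962112, PV = 27.901242
  t = 1.5000: CF_t = 29.000000, DF = 0.943709, PV = 27.367574
  t = 2.0000: CF_t = 29.000000, DF = 0.925659, PV = 26.844114
  t = 2.5000: CF_t = 29.000000, DF = 0.907954, PV = 26.330666
  t = 3.0000: CF_t = 29.000000, DF = 0.890588, PV = 25.827039
  t = 3.5000: CF_t = 29.000000, DF = 0.873553, PV = 25.333045
  t = 4.0000: CF_t = 29.000000, DF = 0.856845, PV = 24.848499
  t = 4.5000: CF_t = 29.000000, DF = 0.840456, PV = 24.373221
  t = 5.0000: CF_t = 29.000000, DF = 0.824380, PV = 23.907034
  t = 5.5000: CF_t = 29.000000, DF = 0.808613, PV = 23.449763
  t = 6.0000: CF_t = 29.000000, DF = 0.793146, PV = 23.001239
  t = 6.5000: CF_t = 29.000000, DF = 0.777976, PV = 22.561294
  t = 7.0000: CF_t = 1029.000000, DF = 0.763095, PV = 785.225063
Price P = sum_t PV_t = 1115.415111
Macaulay numerator sum_t t * PV_t:
  t * PV_t at t = 0.5000: 14.222658
  t * PV_t at t = 1.0000: 27.901242
  t * PV_t at t = 1.5000: 41.051362
  t * PV_t at t = 2.0000: 53.688228
  t * PV_t at t = 2.5000: 65.826665
  t * PV_t at t = 3.0000: 77.481117
  t * PV_t at t = 3.5000: 88.665656
  t * PV_t at t = 4.0000: 99.393995
  t * PV_t at t = 4.5000: 109.679495
  t * PV_t at t = 5.0000: 119.535169
  t * PV_t at t = 5.5000: 128.973699
  t * PV_t at t = 6.0000: 138.007436
  t * PV_t at t = 6.5000: 146.648412
  t * PV_t at t = 7.0000: 5496.575442
Macaulay duration D = (sum_t t * PV_t) / P = 6607.650577 / 1115.415111 = 5.923939

Answer: Macaulay duration = 5.9239 years


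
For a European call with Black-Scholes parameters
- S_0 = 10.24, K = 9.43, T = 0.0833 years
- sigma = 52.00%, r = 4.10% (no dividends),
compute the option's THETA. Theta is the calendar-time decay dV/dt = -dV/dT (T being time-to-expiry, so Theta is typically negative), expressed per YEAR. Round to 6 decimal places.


d1 = 0.6468703834; d2 = 0.4967893386
phi(d1) = 0.3236284503; exp(-qT) = 1.0000000000; exp(-rT) = 0.9965905255
Theta = -S*exp(-qT)*phi(d1)*sigma/(2*sqrt(T)) - r*K*exp(-rT)*N(d2) + q*S*exp(-qT)*N(d1)
N(d1) = 0.7411420824; N(d2) = 0.6903311929; sqrt(T) = 0.2886173938
Term 1 = -10.2400 * 1.0000000000 * 0.3236284503 * 0.5200 / (2 * 0.2886173938) = -2.9853654166
Term 2 = -0.0410 * 9.4300 * 0.9965905255 * 0.6903311929 = -0.2659927510
Term 3 = 0 (no dividend yield, q = 0)
Theta = -2.9853654166 + (-0.2659927510) + (0.0000000000) = -3.251358

Answer: Theta = -3.251358


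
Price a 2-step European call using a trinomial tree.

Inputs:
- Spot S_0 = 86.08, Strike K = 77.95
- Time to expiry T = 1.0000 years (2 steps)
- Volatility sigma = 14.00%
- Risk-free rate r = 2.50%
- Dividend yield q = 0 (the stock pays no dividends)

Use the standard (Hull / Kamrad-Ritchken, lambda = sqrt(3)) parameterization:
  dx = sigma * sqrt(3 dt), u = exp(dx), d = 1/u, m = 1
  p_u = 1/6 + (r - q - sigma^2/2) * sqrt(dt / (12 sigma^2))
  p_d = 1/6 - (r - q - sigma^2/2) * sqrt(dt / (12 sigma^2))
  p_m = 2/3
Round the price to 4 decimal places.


Answer: Price = V(0,0) = 11.4141

Derivation:
dt = T/N = 0.500000; dx = sigma*sqrt(3*dt) = 0.171464
u = exp(dx) = 1.187042; d = 1/u = 0.842430
p_u = 0.188829, p_m = 0.666667, p_d = 0.144505
Discount per step: exp(-r*dt) = 0.987578
Stock lattice S(k, j) with j the centered position index:
  k=0: S(0,+0) = 86.0800
  k=1: S(1,-1) = 72.5164; S(1,+0) = 86.0800; S(1,+1) = 102.1806
  k=2: S(2,-2) = 61.0900; S(2,-1) = 72.5164; S(2,+0) = 86.0800; S(2,+1) = 102.1806; S(2,+2) = 121.2926
Terminal payoffs V(N, j) = max(S_T - K, 0):
  V(2,-2) = 0.000000; V(2,-1) = 0.000000; V(2,+0) = 8.130000; V(2,+1) = 24.230553; V(2,+2) = 43.342582
Backward induction: V(k, j) = exp(-r*dt) * [p_u * V(k+1, j+1) + p_m * V(k+1, j) + p_d * V(k+1, j-1)]
  V(1,-1) = exp(-r*dt) * [p_u*8.130000 + p_m*0.000000 + p_d*0.000000] = 1.516107
  V(1,+0) = exp(-r*dt) * [p_u*24.230553 + p_m*8.130000 + p_d*0.000000] = 9.871259
  V(1,+1) = exp(-r*dt) * [p_u*43.342582 + p_m*24.230553 + p_d*8.130000] = 25.195923
  V(0,+0) = exp(-r*dt) * [p_u*25.195923 + p_m*9.871259 + p_d*1.516107] = 11.414066


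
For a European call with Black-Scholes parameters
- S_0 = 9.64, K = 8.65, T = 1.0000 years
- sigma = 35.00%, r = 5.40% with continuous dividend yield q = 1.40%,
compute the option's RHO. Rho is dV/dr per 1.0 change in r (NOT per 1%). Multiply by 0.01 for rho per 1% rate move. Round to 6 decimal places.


Answer: Rho = 4.903055

Derivation:
d1 = 0.5988908219; d2 = 0.2488908219
phi(d1) = 0.3334462348; exp(-qT) = 0.9860975443; exp(-rT) = 0.9474321065
N(d2) = 0.5982773825
Rho = K*T*exp(-rT)*N(d2) = 8.6500 * 1.0000 * 0.9474321065 * 0.5982773825 = 4.903055


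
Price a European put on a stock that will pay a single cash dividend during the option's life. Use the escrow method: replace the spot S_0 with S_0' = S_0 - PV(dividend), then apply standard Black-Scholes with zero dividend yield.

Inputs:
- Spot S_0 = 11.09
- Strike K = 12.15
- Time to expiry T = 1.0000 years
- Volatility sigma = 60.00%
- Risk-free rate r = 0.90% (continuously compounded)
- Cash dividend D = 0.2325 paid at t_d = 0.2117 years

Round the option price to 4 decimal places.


PV(D) = D * exp(-r * t_d) = 0.2325 * 0.99809651 = 0.23205744
S_0' = S_0 - PV(D) = 11.0900 - 0.23205744 = 10.85794256
d1 = (ln(S_0'/K) + (r + sigma^2/2)*T) / (sigma*sqrt(T)) = 0.12761279
d2 = d1 - sigma*sqrt(T) = -0.47238721
exp(-rT) = 0.99104038
N(-d1) = 0.44922770; N(-d2) = 0.68167478
P = K * exp(-rT) * N(-d2) - S_0' * N(-d1) = 12.1500 * 0.99104038 * 0.68167478 - 10.85794256 * 0.44922770 = 3.3305

Answer: Price = 3.3305


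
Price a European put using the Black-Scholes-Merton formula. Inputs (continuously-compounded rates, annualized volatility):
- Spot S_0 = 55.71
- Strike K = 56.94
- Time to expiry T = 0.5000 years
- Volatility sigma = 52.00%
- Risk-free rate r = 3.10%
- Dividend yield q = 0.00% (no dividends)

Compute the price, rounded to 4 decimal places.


Answer: Price = 8.3304

Derivation:
d1 = (ln(S/K) + (r - q + 0.5*sigma^2) * T) / (sigma * sqrt(T)) = 0.16660954
d2 = d1 - sigma * sqrt(T) = -0.20108599
exp(-rT) = 0.98461951; exp(-qT) = 1.00000000
P = K * exp(-rT) * N(-d2) - S_0 * exp(-qT) * N(-d1)
N(-d1) = 0.43383864; N(-d2) = 0.57968433
P = 56.9400 * 0.98461951 * 0.57968433 - 55.7100 * 1.00000000 * 0.43383864 = 8.3304


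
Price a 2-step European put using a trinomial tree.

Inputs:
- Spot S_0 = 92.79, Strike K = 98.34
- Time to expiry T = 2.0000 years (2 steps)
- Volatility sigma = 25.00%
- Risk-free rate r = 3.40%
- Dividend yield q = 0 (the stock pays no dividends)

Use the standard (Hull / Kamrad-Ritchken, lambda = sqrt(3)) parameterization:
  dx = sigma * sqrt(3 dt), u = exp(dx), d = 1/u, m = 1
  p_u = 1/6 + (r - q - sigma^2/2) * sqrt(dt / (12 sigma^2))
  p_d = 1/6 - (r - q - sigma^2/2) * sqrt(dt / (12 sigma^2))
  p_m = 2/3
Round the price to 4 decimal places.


dt = T/N = 1.000000; dx = sigma*sqrt(3*dt) = 0.433013
u = exp(dx) = 1.541896; d = 1/u = 0.648552
p_u = 0.169842, p_m = 0.666667, p_d = 0.163491
Discount per step: exp(-r*dt) = 0.966572
Stock lattice S(k, j) with j the centered position index:
  k=0: S(0,+0) = 92.7900
  k=1: S(1,-1) = 60.1792; S(1,+0) = 92.7900; S(1,+1) = 143.0725
  k=2: S(2,-2) = 39.0293; S(2,-1) = 60.1792; S(2,+0) = 92.7900; S(2,+1) = 143.0725; S(2,+2) = 220.6029
Terminal payoffs V(N, j) = max(K - S_T, 0):
  V(2,-2) = 59.310668; V(2,-1) = 38.160836; V(2,+0) = 5.550000; V(2,+1) = 0.000000; V(2,+2) = 0.000000
Backward induction: V(k, j) = exp(-r*dt) * [p_u * V(k+1, j+1) + p_m * V(k+1, j) + p_d * V(k+1, j-1)]
  V(1,-1) = exp(-r*dt) * [p_u*5.550000 + p_m*38.160836 + p_d*59.310668] = 34.873857
  V(1,+0) = exp(-r*dt) * [p_u*0.000000 + p_m*5.550000 + p_d*38.160836] = 9.606718
  V(1,+1) = exp(-r*dt) * [p_u*0.000000 + p_m*0.000000 + p_d*5.550000] = 0.877044
  V(0,+0) = exp(-r*dt) * [p_u*0.877044 + p_m*9.606718 + p_d*34.873857] = 11.845341

Answer: Price = V(0,0) = 11.8453


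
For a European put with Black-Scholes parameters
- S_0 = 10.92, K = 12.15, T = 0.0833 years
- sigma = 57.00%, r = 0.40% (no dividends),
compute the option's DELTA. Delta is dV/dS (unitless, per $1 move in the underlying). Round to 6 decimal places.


Answer: Delta = -0.713795

Derivation:
d1 = -0.5645057063; d2 = -0.7290176208
phi(d1) = 0.3401828950; exp(-qT) = 1.0000000000; exp(-rT) = 0.9996668555
N(-d1) = 0.7137949911
Delta = -exp(-qT) * N(-d1) = -1.0000000000 * 0.7137949911 = -0.713795


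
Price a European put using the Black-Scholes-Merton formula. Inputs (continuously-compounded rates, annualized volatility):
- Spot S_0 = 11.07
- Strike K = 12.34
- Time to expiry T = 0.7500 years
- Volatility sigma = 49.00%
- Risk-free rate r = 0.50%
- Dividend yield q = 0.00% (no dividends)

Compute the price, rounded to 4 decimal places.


Answer: Price = 2.6335

Derivation:
d1 = (ln(S/K) + (r - q + 0.5*sigma^2) * T) / (sigma * sqrt(T)) = -0.03492326
d2 = d1 - sigma * sqrt(T) = -0.45927571
exp(-rT) = 0.99625702; exp(-qT) = 1.00000000
P = K * exp(-rT) * N(-d2) - S_0 * exp(-qT) * N(-d1)
N(-d1) = 0.51392953; N(-d2) = 0.67698191
P = 12.3400 * 0.99625702 * 0.67698191 - 11.0700 * 1.00000000 * 0.51392953 = 2.6335


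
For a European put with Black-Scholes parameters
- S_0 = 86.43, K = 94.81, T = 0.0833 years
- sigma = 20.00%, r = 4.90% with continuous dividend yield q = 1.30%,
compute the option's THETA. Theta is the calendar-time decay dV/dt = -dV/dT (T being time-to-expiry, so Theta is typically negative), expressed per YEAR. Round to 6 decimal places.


Answer: Theta = -0.433457

Derivation:
d1 = -1.5223484976; d2 = -1.5800719764
phi(d1) = 0.1252165041; exp(-qT) = 0.9989176861; exp(-rT) = 0.9959266188
Theta = -S*exp(-qT)*phi(d1)*sigma/(2*sqrt(T)) + r*K*exp(-rT)*N(-d2) - q*S*exp(-qT)*N(-d1)
N(-d1) = 0.9360391089; N(-d2) = 0.9429548079; sqrt(T) = 0.2886173938
Term 1 = -86.4300 * 0.9989176861 * 0.1252165041 * 0.2000 / (2 * 0.2886173938) = -3.7457025737
Term 2 = 0.0490 * 94.8100 * 0.9959266188 * 0.9429548079 = 4.3628315594
Term 3 = -0.0130 * 86.4300 * 0.9989176861 * 0.9360391089 = -1.0505858867
Theta = -3.7457025737 + (4.3628315594) + (-1.0505858867) = -0.433457


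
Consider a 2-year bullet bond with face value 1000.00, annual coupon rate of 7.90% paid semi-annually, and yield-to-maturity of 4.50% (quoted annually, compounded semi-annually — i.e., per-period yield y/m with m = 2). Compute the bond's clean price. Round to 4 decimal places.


Coupon per period c = face * coupon_rate / m = 39.500000
Periods per year m = 2; per-period yield y/m = 0.022500
Number of cashflows N = 4
Cashflows (t years, CF_t, discount factor 1/(1+y/m)^(m*t), PV):
  t = 0.5000: CF_t = 39.500000, DF = 0.977995, PV = 38.630807
  t = 1.0000: CF_t = 39.500000, DF = 0.956474, PV = 37.780740
  t = 1.5000: CF_t = 39.500000, DF = 0.935427, PV = 36.949379
  t = 2.0000: CF_t = 1039.500000, DF = 0.914843, PV = 950.979657
Price P = sum_t PV_t = 1064.340584

Answer: Price = 1064.3406


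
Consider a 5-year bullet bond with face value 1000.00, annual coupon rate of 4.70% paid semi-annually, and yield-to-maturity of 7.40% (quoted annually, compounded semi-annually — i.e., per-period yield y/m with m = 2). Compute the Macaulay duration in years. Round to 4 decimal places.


Answer: Macaulay duration = 4.4777 years

Derivation:
Coupon per period c = face * coupon_rate / m = 23.500000
Periods per year m = 2; per-period yield y/m = 0.037000
Number of cashflows N = 10
Cashflows (t years, CF_t, discount factor 1/(1+y/m)^(m*t), PV):
  t = 0.5000: CF_t = 23.500000, DF = 0.964320, PV = 22.661524
  t = 1.0000: CF_t = 23.500000, DF = 0.929913, PV = 21.852964
  t = 1.5000: CF_t = 23.500000, DF = 0.896734, PV = 21.073254
  t = 2.0000: CF_t = 23.500000, DF = 0.864739, PV = 20.321363
  t = 2.5000: CF_t = 23.500000, DF = 0.833885, PV = 19.596300
  t = 3.0000: CF_t = 23.500000, DF = 0.804132, PV = 18.897107
  t = 3.5000: CF_t = 23.500000, DF = 0.775441, PV = 18.222861
  t = 4.0000: CF_t = 23.500000, DF = 0.747773, PV = 17.572672
  t = 4.5000: CF_t = 23.500000, DF = 0.721093, PV = 16.945682
  t = 5.0000: CF_t = 1023.500000, DF = 0.695364, PV = 711.705436
Price P = sum_t PV_t = 888.849163
Macaulay numerator sum_t t * PV_t:
  t * PV_t at t = 0.5000: 11.330762
  t * PV_t at t = 1.0000: 21.852964
  t * PV_t at t = 1.5000: 31.609880
  t * PV_t at t = 2.0000: 40.642726
  t * PV_t at t = 2.5000: 48.990750
  t * PV_t at t = 3.0000: 56.691321
  t * PV_t at t = 3.5000: 63.780014
  t * PV_t at t = 4.0000: 70.290689
  t * PV_t at t = 4.5000: 76.255569
  t * PV_t at t = 5.0000: 3558.527181
Macaulay duration D = (sum_t t * PV_t) / P = 3979.971858 / 888.849163 = 4.477668


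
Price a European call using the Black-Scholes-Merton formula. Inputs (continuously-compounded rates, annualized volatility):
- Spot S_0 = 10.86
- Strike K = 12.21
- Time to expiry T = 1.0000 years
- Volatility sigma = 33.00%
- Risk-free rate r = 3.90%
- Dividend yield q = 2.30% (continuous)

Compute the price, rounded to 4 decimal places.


Answer: Price = 0.9676

Derivation:
d1 = (ln(S/K) + (r - q + 0.5*sigma^2) * T) / (sigma * sqrt(T)) = -0.14157265
d2 = d1 - sigma * sqrt(T) = -0.47157265
exp(-rT) = 0.96175071; exp(-qT) = 0.97726248
C = S_0 * exp(-qT) * N(d1) - K * exp(-rT) * N(d2)
N(d1) = 0.44370879; N(d2) = 0.31861593
C = 10.8600 * 0.97726248 * 0.44370879 - 12.2100 * 0.96175071 * 0.31861593 = 0.9676


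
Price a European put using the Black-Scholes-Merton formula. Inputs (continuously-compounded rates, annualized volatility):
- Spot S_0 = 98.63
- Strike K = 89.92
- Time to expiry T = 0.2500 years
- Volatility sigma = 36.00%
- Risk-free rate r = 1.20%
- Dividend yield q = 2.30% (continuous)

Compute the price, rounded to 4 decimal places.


Answer: Price = 3.3399

Derivation:
d1 = (ln(S/K) + (r - q + 0.5*sigma^2) * T) / (sigma * sqrt(T)) = 0.58836160
d2 = d1 - sigma * sqrt(T) = 0.40836160
exp(-rT) = 0.99700450; exp(-qT) = 0.99426650
P = K * exp(-rT) * N(-d2) - S_0 * exp(-qT) * N(-d1)
N(-d1) = 0.27814480; N(-d2) = 0.34150411
P = 89.9200 * 0.99700450 * 0.34150411 - 98.6300 * 0.99426650 * 0.27814480 = 3.3399


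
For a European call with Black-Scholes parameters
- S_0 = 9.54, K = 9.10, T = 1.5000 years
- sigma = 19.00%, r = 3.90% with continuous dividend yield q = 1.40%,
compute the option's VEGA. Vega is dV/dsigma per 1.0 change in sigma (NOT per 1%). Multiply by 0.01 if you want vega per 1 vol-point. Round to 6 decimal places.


Answer: Vega = 4.066923

Derivation:
d1 = 0.4804183027; d2 = 0.2477167771
phi(d1) = 0.3554611189; exp(-qT) = 0.9792189646; exp(-rT) = 0.9431782404
Vega = S * exp(-qT) * phi(d1) * sqrt(T) = 9.5400 * 0.9792189646 * 0.3554611189 * 1.2247448714 = 4.066923


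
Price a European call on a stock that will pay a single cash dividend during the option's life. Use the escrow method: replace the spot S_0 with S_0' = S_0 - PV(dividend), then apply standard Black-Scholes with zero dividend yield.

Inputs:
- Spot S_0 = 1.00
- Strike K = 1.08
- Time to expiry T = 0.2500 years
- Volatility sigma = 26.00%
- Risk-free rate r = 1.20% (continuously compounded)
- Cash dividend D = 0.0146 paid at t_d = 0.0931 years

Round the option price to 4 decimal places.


Answer: Price = 0.0197

Derivation:
PV(D) = D * exp(-r * t_d) = 0.0146 * 0.99888342 = 0.01458370
S_0' = S_0 - PV(D) = 1.0000 - 0.01458370 = 0.98541630
d1 = (ln(S_0'/K) + (r + sigma^2/2)*T) / (sigma*sqrt(T)) = -0.61693944
d2 = d1 - sigma*sqrt(T) = -0.74693944
exp(-rT) = 0.99700450
N(d1) = 0.26863734; N(d2) = 0.22755006
C = S_0' * N(d1) - K * exp(-rT) * N(d2) = 0.98541630 * 0.26863734 - 1.0800 * 0.99700450 * 0.22755006 = 0.0197


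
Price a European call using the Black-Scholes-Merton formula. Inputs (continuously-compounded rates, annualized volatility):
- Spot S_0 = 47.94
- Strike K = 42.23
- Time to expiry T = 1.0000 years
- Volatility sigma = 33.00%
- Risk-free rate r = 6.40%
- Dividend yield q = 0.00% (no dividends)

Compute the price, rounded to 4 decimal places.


Answer: Price = 10.8225

Derivation:
d1 = (ln(S/K) + (r - q + 0.5*sigma^2) * T) / (sigma * sqrt(T)) = 0.74324049
d2 = d1 - sigma * sqrt(T) = 0.41324049
exp(-rT) = 0.93800500; exp(-qT) = 1.00000000
C = S_0 * exp(-qT) * N(d1) - K * exp(-rT) * N(d2)
N(d1) = 0.77133195; N(d2) = 0.66028479
C = 47.9400 * 1.00000000 * 0.77133195 - 42.2300 * 0.93800500 * 0.66028479 = 10.8225


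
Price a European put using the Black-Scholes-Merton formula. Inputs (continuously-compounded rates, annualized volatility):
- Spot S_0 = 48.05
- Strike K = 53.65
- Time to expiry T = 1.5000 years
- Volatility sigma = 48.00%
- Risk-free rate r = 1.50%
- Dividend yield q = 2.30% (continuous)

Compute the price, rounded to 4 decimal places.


Answer: Price = 14.6867

Derivation:
d1 = (ln(S/K) + (r - q + 0.5*sigma^2) * T) / (sigma * sqrt(T)) = 0.08600544
d2 = d1 - sigma * sqrt(T) = -0.50187210
exp(-rT) = 0.97775124; exp(-qT) = 0.96608834
P = K * exp(-rT) * N(-d2) - S_0 * exp(-qT) * N(-d1)
N(-d1) = 0.46573105; N(-d2) = 0.69212125
P = 53.6500 * 0.97775124 * 0.69212125 - 48.0500 * 0.96608834 * 0.46573105 = 14.6867


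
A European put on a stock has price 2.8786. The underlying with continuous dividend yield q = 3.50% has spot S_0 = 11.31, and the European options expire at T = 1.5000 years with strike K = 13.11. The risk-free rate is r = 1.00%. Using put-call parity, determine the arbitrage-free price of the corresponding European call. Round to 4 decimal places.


Put-call parity: C - P = S_0 * exp(-qT) - K * exp(-rT).
S_0 * exp(-qT) = 11.3100 * 0.94885432 = 10.73154237
K * exp(-rT) = 13.1100 * 0.98511194 = 12.91481753
C = P + S*exp(-qT) - K*exp(-rT)
C = 2.8786 + 10.73154237 - 12.91481753 = 0.6953

Answer: Call price = 0.6953


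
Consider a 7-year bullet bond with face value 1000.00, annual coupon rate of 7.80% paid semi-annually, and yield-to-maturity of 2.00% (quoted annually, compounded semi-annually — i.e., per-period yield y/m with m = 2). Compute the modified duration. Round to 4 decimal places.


Coupon per period c = face * coupon_rate / m = 39.000000
Periods per year m = 2; per-period yield y/m = 0.010000
Number of cashflows N = 14
Cashflows (t years, CF_t, discount factor 1/(1+y/m)^(m*t), PV):
  t = 0.5000: CF_t = 39.000000, DF = 0.990099, PV = 38.613861
  t = 1.0000: CF_t = 39.000000, DF = 0.980296, PV = 38.231546
  t = 1.5000: CF_t = 39.000000, DF = 0.970590, PV = 37.853016
  t = 2.0000: CF_t = 39.000000, DF = 0.960980, PV = 37.478233
  t = 2.5000: CF_t = 39.000000, DF = 0.951466, PV = 37.107162
  t = 3.0000: CF_t = 39.000000, DF = 0.942045, PV = 36.739764
  t = 3.5000: CF_t = 39.000000, DF = 0.932718, PV = 36.376004
  t = 4.0000: CF_t = 39.000000, DF = 0.923483, PV = 36.015846
  t = 4.5000: CF_t = 39.000000, DF = 0.914340, PV = 35.659253
  t = 5.0000: CF_t = 39.000000, DF = 0.905287, PV = 35.306191
  t = 5.5000: CF_t = 39.000000, DF = 0.896324, PV = 34.956625
  t = 6.0000: CF_t = 39.000000, DF = 0.887449, PV = 34.610520
  t = 6.5000: CF_t = 39.000000, DF = 0.878663, PV = 34.267841
  t = 7.0000: CF_t = 1039.000000, DF = 0.869963, PV = 903.891525
Price P = sum_t PV_t = 1377.107388
First compute Macaulay numerator sum_t t * PV_t:
  t * PV_t at t = 0.5000: 19.306931
  t * PV_t at t = 1.0000: 38.231546
  t * PV_t at t = 1.5000: 56.779524
  t * PV_t at t = 2.0000: 74.956467
  t * PV_t at t = 2.5000: 92.767905
  t * PV_t at t = 3.0000: 110.219293
  t * PV_t at t = 3.5000: 127.316014
  t * PV_t at t = 4.0000: 144.063383
  t * PV_t at t = 4.5000: 160.466639
  t * PV_t at t = 5.0000: 176.530956
  t * PV_t at t = 5.5000: 192.261437
  t * PV_t at t = 6.0000: 207.663119
  t * PV_t at t = 6.5000: 222.740969
  t * PV_t at t = 7.0000: 6327.240678
Macaulay duration D = 7950.544859 / 1377.107388 = 5.773366
Modified duration = D / (1 + y/m) = 5.773366 / (1 + 0.010000) = 5.716204

Answer: Modified duration = 5.7162


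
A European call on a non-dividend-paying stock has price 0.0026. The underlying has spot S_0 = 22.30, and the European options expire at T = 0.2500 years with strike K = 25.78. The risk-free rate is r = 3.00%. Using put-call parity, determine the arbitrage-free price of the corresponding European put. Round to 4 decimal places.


Answer: Put price = 3.2900

Derivation:
Put-call parity: C - P = S_0 * exp(-qT) - K * exp(-rT).
S_0 * exp(-qT) = 22.3000 * 1.00000000 = 22.30000000
K * exp(-rT) = 25.7800 * 0.99252805 = 25.58737325
P = C - S*exp(-qT) + K*exp(-rT)
P = 0.0026 - 22.30000000 + 25.58737325 = 3.2900


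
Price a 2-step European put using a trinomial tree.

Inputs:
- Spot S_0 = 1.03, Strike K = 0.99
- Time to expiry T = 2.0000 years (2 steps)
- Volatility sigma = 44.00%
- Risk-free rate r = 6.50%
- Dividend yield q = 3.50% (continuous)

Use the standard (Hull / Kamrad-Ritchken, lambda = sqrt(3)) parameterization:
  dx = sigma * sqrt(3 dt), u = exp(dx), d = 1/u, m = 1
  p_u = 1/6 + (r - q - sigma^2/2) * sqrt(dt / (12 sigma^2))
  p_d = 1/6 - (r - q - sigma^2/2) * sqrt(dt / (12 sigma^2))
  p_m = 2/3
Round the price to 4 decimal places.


dt = T/N = 1.000000; dx = sigma*sqrt(3*dt) = 0.762102
u = exp(dx) = 2.142776; d = 1/u = 0.466684
p_u = 0.122841, p_m = 0.666667, p_d = 0.210493
Discount per step: exp(-r*dt) = 0.937067
Stock lattice S(k, j) with j the centered position index:
  k=0: S(0,+0) = 1.0300
  k=1: S(1,-1) = 0.4807; S(1,+0) = 1.0300; S(1,+1) = 2.2071
  k=2: S(2,-2) = 0.2243; S(2,-1) = 0.4807; S(2,+0) = 1.0300; S(2,+1) = 2.2071; S(2,+2) = 4.7292
Terminal payoffs V(N, j) = max(K - S_T, 0):
  V(2,-2) = 0.765672; V(2,-1) = 0.509315; V(2,+0) = 0.000000; V(2,+1) = 0.000000; V(2,+2) = 0.000000
Backward induction: V(k, j) = exp(-r*dt) * [p_u * V(k+1, j+1) + p_m * V(k+1, j) + p_d * V(k+1, j-1)]
  V(1,-1) = exp(-r*dt) * [p_u*0.000000 + p_m*0.509315 + p_d*0.765672] = 0.469201
  V(1,+0) = exp(-r*dt) * [p_u*0.000000 + p_m*0.000000 + p_d*0.509315] = 0.100460
  V(1,+1) = exp(-r*dt) * [p_u*0.000000 + p_m*0.000000 + p_d*0.000000] = 0.000000
  V(0,+0) = exp(-r*dt) * [p_u*0.000000 + p_m*0.100460 + p_d*0.469201] = 0.155307

Answer: Price = V(0,0) = 0.1553


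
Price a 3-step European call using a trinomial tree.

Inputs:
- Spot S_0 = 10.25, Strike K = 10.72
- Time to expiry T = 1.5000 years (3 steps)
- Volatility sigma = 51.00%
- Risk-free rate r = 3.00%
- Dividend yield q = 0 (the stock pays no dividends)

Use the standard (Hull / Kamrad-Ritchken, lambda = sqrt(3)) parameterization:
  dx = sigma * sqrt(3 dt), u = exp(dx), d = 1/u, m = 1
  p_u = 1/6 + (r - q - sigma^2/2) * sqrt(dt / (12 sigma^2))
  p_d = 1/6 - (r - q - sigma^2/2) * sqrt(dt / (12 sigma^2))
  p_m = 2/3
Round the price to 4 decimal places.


dt = T/N = 0.500000; dx = sigma*sqrt(3*dt) = 0.624620
u = exp(dx) = 1.867536; d = 1/u = 0.535465
p_u = 0.126622, p_m = 0.666667, p_d = 0.206711
Discount per step: exp(-r*dt) = 0.985112
Stock lattice S(k, j) with j the centered position index:
  k=0: S(0,+0) = 10.2500
  k=1: S(1,-1) = 5.4885; S(1,+0) = 10.2500; S(1,+1) = 19.1422
  k=2: S(2,-2) = 2.9389; S(2,-1) = 5.4885; S(2,+0) = 10.2500; S(2,+1) = 19.1422; S(2,+2) = 35.7488
  k=3: S(3,-3) = 1.5737; S(3,-2) = 2.9389; S(3,-1) = 5.4885; S(3,+0) = 10.2500; S(3,+1) = 19.1422; S(3,+2) = 35.7488; S(3,+3) = 66.7622
Terminal payoffs V(N, j) = max(S_T - K, 0):
  V(3,-3) = 0.000000; V(3,-2) = 0.000000; V(3,-1) = 0.000000; V(3,+0) = 0.000000; V(3,+1) = 8.422243; V(3,+2) = 25.028828; V(3,+3) = 56.042220
Backward induction: V(k, j) = exp(-r*dt) * [p_u * V(k+1, j+1) + p_m * V(k+1, j) + p_d * V(k+1, j-1)]
  V(2,-2) = exp(-r*dt) * [p_u*0.000000 + p_m*0.000000 + p_d*0.000000] = 0.000000
  V(2,-1) = exp(-r*dt) * [p_u*0.000000 + p_m*0.000000 + p_d*0.000000] = 0.000000
  V(2,+0) = exp(-r*dt) * [p_u*8.422243 + p_m*0.000000 + p_d*0.000000] = 1.050567
  V(2,+1) = exp(-r*dt) * [p_u*25.028828 + p_m*8.422243 + p_d*0.000000] = 8.653260
  V(2,+2) = exp(-r*dt) * [p_u*56.042220 + p_m*25.028828 + p_d*8.422243] = 25.143062
  V(1,-1) = exp(-r*dt) * [p_u*1.050567 + p_m*0.000000 + p_d*0.000000] = 0.131045
  V(1,+0) = exp(-r*dt) * [p_u*8.653260 + p_m*1.050567 + p_d*0.000000] = 1.769333
  V(1,+1) = exp(-r*dt) * [p_u*25.143062 + p_m*8.653260 + p_d*1.050567] = 9.033158
  V(0,+0) = exp(-r*dt) * [p_u*9.033158 + p_m*1.769333 + p_d*0.131045] = 2.315450

Answer: Price = V(0,0) = 2.3154


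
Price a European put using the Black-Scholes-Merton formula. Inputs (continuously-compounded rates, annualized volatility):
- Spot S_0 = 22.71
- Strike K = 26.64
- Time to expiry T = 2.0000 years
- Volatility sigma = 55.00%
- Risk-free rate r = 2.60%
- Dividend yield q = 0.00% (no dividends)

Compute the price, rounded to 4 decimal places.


d1 = (ln(S/K) + (r - q + 0.5*sigma^2) * T) / (sigma * sqrt(T)) = 0.25056202
d2 = d1 - sigma * sqrt(T) = -0.52725544
exp(-rT) = 0.94932887; exp(-qT) = 1.00000000
P = K * exp(-rT) * N(-d2) - S_0 * exp(-qT) * N(-d1)
N(-d1) = 0.40107638; N(-d2) = 0.70099189
P = 26.6400 * 0.94932887 * 0.70099189 - 22.7100 * 1.00000000 * 0.40107638 = 8.6197

Answer: Price = 8.6197


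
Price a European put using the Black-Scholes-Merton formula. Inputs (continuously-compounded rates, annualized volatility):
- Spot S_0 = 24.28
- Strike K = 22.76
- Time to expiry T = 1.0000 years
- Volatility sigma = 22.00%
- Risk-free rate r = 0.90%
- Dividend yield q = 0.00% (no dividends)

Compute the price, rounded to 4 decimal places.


Answer: Price = 1.3026

Derivation:
d1 = (ln(S/K) + (r - q + 0.5*sigma^2) * T) / (sigma * sqrt(T)) = 0.44476526
d2 = d1 - sigma * sqrt(T) = 0.22476526
exp(-rT) = 0.99104038; exp(-qT) = 1.00000000
P = K * exp(-rT) * N(-d2) - S_0 * exp(-qT) * N(-d1)
N(-d1) = 0.32824470; N(-d2) = 0.41108095
P = 22.7600 * 0.99104038 * 0.41108095 - 24.2800 * 1.00000000 * 0.32824470 = 1.3026


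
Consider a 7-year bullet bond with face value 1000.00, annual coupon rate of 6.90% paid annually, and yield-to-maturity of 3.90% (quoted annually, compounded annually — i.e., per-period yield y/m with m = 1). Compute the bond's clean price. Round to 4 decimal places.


Answer: Price = 1180.7289

Derivation:
Coupon per period c = face * coupon_rate / m = 69.000000
Periods per year m = 1; per-period yield y/m = 0.039000
Number of cashflows N = 7
Cashflows (t years, CF_t, discount factor 1/(1+y/m)^(m*t), PV):
  t = 1.0000: CF_t = 69.000000, DF = 0.962464, PV = 66.410010
  t = 2.0000: CF_t = 69.000000, DF = 0.926337, PV = 63.917237
  t = 3.0000: CF_t = 69.000000, DF = 0.891566, PV = 61.518034
  t = 4.0000: CF_t = 69.000000, DF = 0.858100, PV = 59.208887
  t = 5.0000: CF_t = 69.000000, DF = 0.825890, PV = 56.986417
  t = 6.0000: CF_t = 69.000000, DF = 0.794889, PV = 54.847370
  t = 7.0000: CF_t = 1069.000000, DF = 0.765052, PV = 817.840988
Price P = sum_t PV_t = 1180.728943


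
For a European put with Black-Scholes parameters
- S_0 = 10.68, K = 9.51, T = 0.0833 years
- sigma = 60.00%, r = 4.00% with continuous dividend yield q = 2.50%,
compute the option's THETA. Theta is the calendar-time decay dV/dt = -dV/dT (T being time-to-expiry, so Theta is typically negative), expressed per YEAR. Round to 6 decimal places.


d1 = 0.7638281673; d2 = 0.5906577310
phi(d1) = 0.2980019444; exp(-qT) = 0.9979196669; exp(-rT) = 0.9966735450
Theta = -S*exp(-qT)*phi(d1)*sigma/(2*sqrt(T)) + r*K*exp(-rT)*N(-d2) - q*S*exp(-qT)*N(-d1)
N(-d1) = 0.2224848244; N(-d2) = 0.2773748874; sqrt(T) = 0.2886173938
Term 1 = -10.6800 * 0.9979196669 * 0.2980019444 * 0.6000 / (2 * 0.2886173938) = -3.3012976763
Term 2 = 0.0400 * 9.5100 * 0.9966735450 * 0.2773748874 = 0.1051624216
Term 3 = -0.0250 * 10.6800 * 0.9979196669 * 0.2224848244 = -0.0592798692
Theta = -3.3012976763 + (0.1051624216) + (-0.0592798692) = -3.255415

Answer: Theta = -3.255415


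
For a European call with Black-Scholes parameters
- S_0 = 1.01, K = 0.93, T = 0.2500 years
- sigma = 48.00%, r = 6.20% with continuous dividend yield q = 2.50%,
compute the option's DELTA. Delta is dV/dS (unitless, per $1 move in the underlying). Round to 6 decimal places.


d1 = 0.5023792654; d2 = 0.2623792654
phi(d1) = 0.3516457521; exp(-qT) = 0.9937694906; exp(-rT) = 0.9846195068
N(d1) = 0.6922996193
Delta = exp(-qT) * N(d1) = 0.9937694906 * 0.6922996193 = 0.687986

Answer: Delta = 0.687986


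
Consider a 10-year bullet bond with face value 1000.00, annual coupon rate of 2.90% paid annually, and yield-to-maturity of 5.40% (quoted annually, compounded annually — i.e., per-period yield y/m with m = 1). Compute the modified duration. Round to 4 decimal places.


Coupon per period c = face * coupon_rate / m = 29.000000
Periods per year m = 1; per-period yield y/m = 0.054000
Number of cashflows N = 10
Cashflows (t years, CF_t, discount factor 1/(1+y/m)^(m*t), PV):
  t = 1.0000: CF_t = 29.000000, DF = 0.948767, PV = 27.514231
  t = 2.0000: CF_t = 29.000000, DF = 0.900158, PV = 26.104584
  t = 3.0000: CF_t = 29.000000, DF = 0.854040, PV = 24.767157
  t = 4.0000: CF_t = 29.000000, DF = 0.810285, PV = 23.498252
  t = 5.0000: CF_t = 29.000000, DF = 0.768771, PV = 22.294357
  t = 6.0000: CF_t = 29.000000, DF = 0.729384, PV = 21.152141
  t = 7.0000: CF_t = 29.000000, DF = 0.692015, PV = 20.068445
  t = 8.0000: CF_t = 29.000000, DF = 0.656561, PV = 19.040270
  t = 9.0000: CF_t = 29.000000, DF = 0.622923, PV = 18.064773
  t = 10.0000: CF_t = 1029.000000, DF = 0.591009, PV = 608.147976
Price P = sum_t PV_t = 810.652187
First compute Macaulay numerator sum_t t * PV_t:
  t * PV_t at t = 1.0000: 27.514231
  t * PV_t at t = 2.0000: 52.209168
  t * PV_t at t = 3.0000: 74.301472
  t * PV_t at t = 4.0000: 93.993007
  t * PV_t at t = 5.0000: 111.471783
  t * PV_t at t = 6.0000: 126.912846
  t * PV_t at t = 7.0000: 140.479115
  t * PV_t at t = 8.0000: 152.322163
  t * PV_t at t = 9.0000: 162.582954
  t * PV_t at t = 10.0000: 6081.479764
Macaulay duration D = 7023.266504 / 810.652187 = 8.663724
Modified duration = D / (1 + y/m) = 8.663724 / (1 + 0.054000) = 8.219852

Answer: Modified duration = 8.2199
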